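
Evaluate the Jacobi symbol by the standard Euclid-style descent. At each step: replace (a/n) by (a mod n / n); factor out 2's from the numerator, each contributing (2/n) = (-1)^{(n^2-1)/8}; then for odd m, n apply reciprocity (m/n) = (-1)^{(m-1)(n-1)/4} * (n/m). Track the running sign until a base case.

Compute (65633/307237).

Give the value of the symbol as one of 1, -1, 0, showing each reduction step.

-1

flip (65633/307237) -> (307237/65633): both odd, 65633 mod 4 = 1, 307237 mod 4 = 1, so the flip contributes +1; sign now +1
(307237/65633): 307237 mod 65633 = 44705, so (307237/65633) = (44705/65633)
flip (44705/65633) -> (65633/44705): both odd, 44705 mod 4 = 1, 65633 mod 4 = 1, so the flip contributes +1; sign now +1
(65633/44705): 65633 mod 44705 = 20928, so (65633/44705) = (20928/44705)
factor out 2^6: 20928 = 2^6·327; with 44705 mod 8 = 1, (2/44705) = +1; sign now +1; continue with (327/44705)
flip (327/44705) -> (44705/327): both odd, 327 mod 4 = 3, 44705 mod 4 = 1, so the flip contributes +1; sign now +1
(44705/327): 44705 mod 327 = 233, so (44705/327) = (233/327)
flip (233/327) -> (327/233): both odd, 233 mod 4 = 1, 327 mod 4 = 3, so the flip contributes +1; sign now +1
(327/233): 327 mod 233 = 94, so (327/233) = (94/233)
factor out 2^1: 94 = 2^1·47; with 233 mod 8 = 1, (2/233) = +1; sign now +1; continue with (47/233)
flip (47/233) -> (233/47): both odd, 47 mod 4 = 3, 233 mod 4 = 1, so the flip contributes +1; sign now +1
(233/47): 233 mod 47 = 45, so (233/47) = (45/47)
flip (45/47) -> (47/45): both odd, 45 mod 4 = 1, 47 mod 4 = 3, so the flip contributes +1; sign now +1
(47/45): 47 mod 45 = 2, so (47/45) = (2/45)
factor out 2^1: 2 = 2^1·1; with 45 mod 8 = 5, (2/45) = -1; sign now -1; continue with (1/45)
reached (1/45) = 1, so the symbol is -1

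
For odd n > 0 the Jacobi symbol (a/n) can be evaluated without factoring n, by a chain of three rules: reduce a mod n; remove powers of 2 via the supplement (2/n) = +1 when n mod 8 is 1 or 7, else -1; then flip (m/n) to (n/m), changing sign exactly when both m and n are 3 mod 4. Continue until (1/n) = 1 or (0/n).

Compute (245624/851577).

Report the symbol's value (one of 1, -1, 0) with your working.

1

245624 = 2^3·30703; (2/851577) = +1 since 851577 mod 8 = 1, so (245624/851577) = (+1)^3·(30703/851577); sign now +1
reciprocity: (30703/851577) = +1·(851577/30703) since 30703 mod 4 = 3, 851577 mod 4 = 1; sign now +1
(851577/30703) = (22596/30703)   [reduce mod 30703]
22596 = 2^2·5649; (2/30703) = +1 since 30703 mod 8 = 7, so (22596/30703) = (+1)^2·(5649/30703); sign now +1
reciprocity: (5649/30703) = +1·(30703/5649) since 5649 mod 4 = 1, 30703 mod 4 = 3; sign now +1
(30703/5649) = (2458/5649)   [reduce mod 5649]
2458 = 2^1·1229; (2/5649) = +1 since 5649 mod 8 = 1, so (2458/5649) = (+1)^1·(1229/5649); sign now +1
reciprocity: (1229/5649) = +1·(5649/1229) since 1229 mod 4 = 1, 5649 mod 4 = 1; sign now +1
(5649/1229) = (733/1229)   [reduce mod 1229]
reciprocity: (733/1229) = +1·(1229/733) since 733 mod 4 = 1, 1229 mod 4 = 1; sign now +1
(1229/733) = (496/733)   [reduce mod 733]
496 = 2^4·31; (2/733) = -1 since 733 mod 8 = 5, so (496/733) = (-1)^4·(31/733); sign now +1
reciprocity: (31/733) = +1·(733/31) since 31 mod 4 = 3, 733 mod 4 = 1; sign now +1
(733/31) = (20/31)   [reduce mod 31]
20 = 2^2·5; (2/31) = +1 since 31 mod 8 = 7, so (20/31) = (+1)^2·(5/31); sign now +1
reciprocity: (5/31) = +1·(31/5) since 5 mod 4 = 1, 31 mod 4 = 3; sign now +1
(31/5) = (1/5)   [reduce mod 5]
(1/5) = 1; final value = sign = +1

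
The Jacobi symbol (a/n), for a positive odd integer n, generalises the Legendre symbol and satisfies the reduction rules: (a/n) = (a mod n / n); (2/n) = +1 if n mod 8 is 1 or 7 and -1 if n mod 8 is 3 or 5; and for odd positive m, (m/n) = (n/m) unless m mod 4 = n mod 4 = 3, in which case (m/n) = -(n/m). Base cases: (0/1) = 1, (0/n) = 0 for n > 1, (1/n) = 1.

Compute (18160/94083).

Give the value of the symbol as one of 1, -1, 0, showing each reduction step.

18160 = 2^4·1135; (2/94083) = -1 since 94083 mod 8 = 3, so (18160/94083) = (-1)^4·(1135/94083); sign now +1
reciprocity: (1135/94083) = -1·(94083/1135) since 1135 mod 4 = 3, 94083 mod 4 = 3; sign now -1
(94083/1135) = (1013/1135)   [reduce mod 1135]
reciprocity: (1013/1135) = +1·(1135/1013) since 1013 mod 4 = 1, 1135 mod 4 = 3; sign now -1
(1135/1013) = (122/1013)   [reduce mod 1013]
122 = 2^1·61; (2/1013) = -1 since 1013 mod 8 = 5, so (122/1013) = (-1)^1·(61/1013); sign now +1
reciprocity: (61/1013) = +1·(1013/61) since 61 mod 4 = 1, 1013 mod 4 = 1; sign now +1
(1013/61) = (37/61)   [reduce mod 61]
reciprocity: (37/61) = +1·(61/37) since 37 mod 4 = 1, 61 mod 4 = 1; sign now +1
(61/37) = (24/37)   [reduce mod 37]
24 = 2^3·3; (2/37) = -1 since 37 mod 8 = 5, so (24/37) = (-1)^3·(3/37); sign now -1
reciprocity: (3/37) = +1·(37/3) since 3 mod 4 = 3, 37 mod 4 = 1; sign now -1
(37/3) = (1/3)   [reduce mod 3]
(1/3) = 1; final value = sign = -1

-1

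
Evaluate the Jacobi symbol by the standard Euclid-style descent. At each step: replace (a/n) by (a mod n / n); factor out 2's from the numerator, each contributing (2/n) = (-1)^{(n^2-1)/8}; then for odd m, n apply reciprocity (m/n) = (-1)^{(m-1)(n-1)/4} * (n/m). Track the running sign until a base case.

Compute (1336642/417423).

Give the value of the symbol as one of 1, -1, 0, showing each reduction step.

(1336642/417423) = (84373/417423)   [reduce mod 417423]
reciprocity: (84373/417423) = +1·(417423/84373) since 84373 mod 4 = 1, 417423 mod 4 = 3; sign now +1
(417423/84373) = (79931/84373)   [reduce mod 84373]
reciprocity: (79931/84373) = +1·(84373/79931) since 79931 mod 4 = 3, 84373 mod 4 = 1; sign now +1
(84373/79931) = (4442/79931)   [reduce mod 79931]
4442 = 2^1·2221; (2/79931) = -1 since 79931 mod 8 = 3, so (4442/79931) = (-1)^1·(2221/79931); sign now -1
reciprocity: (2221/79931) = +1·(79931/2221) since 2221 mod 4 = 1, 79931 mod 4 = 3; sign now -1
(79931/2221) = (2196/2221)   [reduce mod 2221]
2196 = 2^2·549; (2/2221) = -1 since 2221 mod 8 = 5, so (2196/2221) = (-1)^2·(549/2221); sign now -1
reciprocity: (549/2221) = +1·(2221/549) since 549 mod 4 = 1, 2221 mod 4 = 1; sign now -1
(2221/549) = (25/549)   [reduce mod 549]
reciprocity: (25/549) = +1·(549/25) since 25 mod 4 = 1, 549 mod 4 = 1; sign now -1
(549/25) = (24/25)   [reduce mod 25]
24 = 2^3·3; (2/25) = +1 since 25 mod 8 = 1, so (24/25) = (+1)^3·(3/25); sign now -1
reciprocity: (3/25) = +1·(25/3) since 3 mod 4 = 3, 25 mod 4 = 1; sign now -1
(25/3) = (1/3)   [reduce mod 3]
(1/3) = 1; final value = sign = -1

-1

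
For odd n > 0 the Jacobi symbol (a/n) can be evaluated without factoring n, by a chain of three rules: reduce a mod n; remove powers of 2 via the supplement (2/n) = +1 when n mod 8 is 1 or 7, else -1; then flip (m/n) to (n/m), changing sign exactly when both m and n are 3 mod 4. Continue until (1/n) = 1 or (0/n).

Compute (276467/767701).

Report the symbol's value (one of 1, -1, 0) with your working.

-1

flip (276467/767701) -> (767701/276467): both odd, 276467 mod 4 = 3, 767701 mod 4 = 1, so the flip contributes +1; sign now +1
(767701/276467): 767701 mod 276467 = 214767, so (767701/276467) = (214767/276467)
flip (214767/276467) -> (276467/214767): both odd, 214767 mod 4 = 3, 276467 mod 4 = 3, so the flip contributes -1; sign now -1
(276467/214767): 276467 mod 214767 = 61700, so (276467/214767) = (61700/214767)
factor out 2^2: 61700 = 2^2·15425; with 214767 mod 8 = 7, (2/214767) = +1; sign now -1; continue with (15425/214767)
flip (15425/214767) -> (214767/15425): both odd, 15425 mod 4 = 1, 214767 mod 4 = 3, so the flip contributes +1; sign now -1
(214767/15425): 214767 mod 15425 = 14242, so (214767/15425) = (14242/15425)
factor out 2^1: 14242 = 2^1·7121; with 15425 mod 8 = 1, (2/15425) = +1; sign now -1; continue with (7121/15425)
flip (7121/15425) -> (15425/7121): both odd, 7121 mod 4 = 1, 15425 mod 4 = 1, so the flip contributes +1; sign now -1
(15425/7121): 15425 mod 7121 = 1183, so (15425/7121) = (1183/7121)
flip (1183/7121) -> (7121/1183): both odd, 1183 mod 4 = 3, 7121 mod 4 = 1, so the flip contributes +1; sign now -1
(7121/1183): 7121 mod 1183 = 23, so (7121/1183) = (23/1183)
flip (23/1183) -> (1183/23): both odd, 23 mod 4 = 3, 1183 mod 4 = 3, so the flip contributes -1; sign now +1
(1183/23): 1183 mod 23 = 10, so (1183/23) = (10/23)
factor out 2^1: 10 = 2^1·5; with 23 mod 8 = 7, (2/23) = +1; sign now +1; continue with (5/23)
flip (5/23) -> (23/5): both odd, 5 mod 4 = 1, 23 mod 4 = 3, so the flip contributes +1; sign now +1
(23/5): 23 mod 5 = 3, so (23/5) = (3/5)
flip (3/5) -> (5/3): both odd, 3 mod 4 = 3, 5 mod 4 = 1, so the flip contributes +1; sign now +1
(5/3): 5 mod 3 = 2, so (5/3) = (2/3)
factor out 2^1: 2 = 2^1·1; with 3 mod 8 = 3, (2/3) = -1; sign now -1; continue with (1/3)
reached (1/3) = 1, so the symbol is -1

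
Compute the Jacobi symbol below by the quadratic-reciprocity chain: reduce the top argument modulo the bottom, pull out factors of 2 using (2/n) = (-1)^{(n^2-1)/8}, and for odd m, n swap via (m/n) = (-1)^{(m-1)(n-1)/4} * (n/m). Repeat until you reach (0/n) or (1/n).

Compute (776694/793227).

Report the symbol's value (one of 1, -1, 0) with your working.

776694 = 2^1·388347; (2/793227) = -1 since 793227 mod 8 = 3, so (776694/793227) = (-1)^1·(388347/793227); sign now -1
reciprocity: (388347/793227) = -1·(793227/388347) since 388347 mod 4 = 3, 793227 mod 4 = 3; sign now +1
(793227/388347) = (16533/388347)   [reduce mod 388347]
reciprocity: (16533/388347) = +1·(388347/16533) since 16533 mod 4 = 1, 388347 mod 4 = 3; sign now +1
(388347/16533) = (8088/16533)   [reduce mod 16533]
8088 = 2^3·1011; (2/16533) = -1 since 16533 mod 8 = 5, so (8088/16533) = (-1)^3·(1011/16533); sign now -1
reciprocity: (1011/16533) = +1·(16533/1011) since 1011 mod 4 = 3, 16533 mod 4 = 1; sign now -1
(16533/1011) = (357/1011)   [reduce mod 1011]
reciprocity: (357/1011) = +1·(1011/357) since 357 mod 4 = 1, 1011 mod 4 = 3; sign now -1
(1011/357) = (297/357)   [reduce mod 357]
reciprocity: (297/357) = +1·(357/297) since 297 mod 4 = 1, 357 mod 4 = 1; sign now -1
(357/297) = (60/297)   [reduce mod 297]
60 = 2^2·15; (2/297) = +1 since 297 mod 8 = 1, so (60/297) = (+1)^2·(15/297); sign now -1
reciprocity: (15/297) = +1·(297/15) since 15 mod 4 = 3, 297 mod 4 = 1; sign now -1
(297/15) = (12/15)   [reduce mod 15]
12 = 2^2·3; (2/15) = +1 since 15 mod 8 = 7, so (12/15) = (+1)^2·(3/15); sign now -1
reciprocity: (3/15) = -1·(15/3) since 3 mod 4 = 3, 15 mod 4 = 3; sign now +1
(15/3) = (0/3)   [reduce mod 3]
(0/3) = 0   [gcd(a, n) > 1]; final value = 0

0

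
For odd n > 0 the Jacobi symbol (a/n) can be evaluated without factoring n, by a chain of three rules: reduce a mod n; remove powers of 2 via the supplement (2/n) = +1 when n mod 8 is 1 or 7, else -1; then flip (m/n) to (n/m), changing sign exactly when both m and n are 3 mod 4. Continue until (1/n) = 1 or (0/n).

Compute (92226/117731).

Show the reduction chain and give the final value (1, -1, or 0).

1

92226 = 2^1·46113; (2/117731) = -1 since 117731 mod 8 = 3, so (92226/117731) = (-1)^1·(46113/117731); sign now -1
reciprocity: (46113/117731) = +1·(117731/46113) since 46113 mod 4 = 1, 117731 mod 4 = 3; sign now -1
(117731/46113) = (25505/46113)   [reduce mod 46113]
reciprocity: (25505/46113) = +1·(46113/25505) since 25505 mod 4 = 1, 46113 mod 4 = 1; sign now -1
(46113/25505) = (20608/25505)   [reduce mod 25505]
20608 = 2^7·161; (2/25505) = +1 since 25505 mod 8 = 1, so (20608/25505) = (+1)^7·(161/25505); sign now -1
reciprocity: (161/25505) = +1·(25505/161) since 161 mod 4 = 1, 25505 mod 4 = 1; sign now -1
(25505/161) = (67/161)   [reduce mod 161]
reciprocity: (67/161) = +1·(161/67) since 67 mod 4 = 3, 161 mod 4 = 1; sign now -1
(161/67) = (27/67)   [reduce mod 67]
reciprocity: (27/67) = -1·(67/27) since 27 mod 4 = 3, 67 mod 4 = 3; sign now +1
(67/27) = (13/27)   [reduce mod 27]
reciprocity: (13/27) = +1·(27/13) since 13 mod 4 = 1, 27 mod 4 = 3; sign now +1
(27/13) = (1/13)   [reduce mod 13]
(1/13) = 1; final value = sign = +1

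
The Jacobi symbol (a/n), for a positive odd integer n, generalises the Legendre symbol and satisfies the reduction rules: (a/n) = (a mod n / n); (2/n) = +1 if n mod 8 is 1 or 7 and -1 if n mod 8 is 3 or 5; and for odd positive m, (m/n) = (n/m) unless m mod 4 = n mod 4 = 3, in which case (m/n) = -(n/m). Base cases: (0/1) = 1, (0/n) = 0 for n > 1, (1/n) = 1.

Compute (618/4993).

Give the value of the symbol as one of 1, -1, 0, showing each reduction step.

618 = 2^1·309; (2/4993) = +1 since 4993 mod 8 = 1, so (618/4993) = (+1)^1·(309/4993); sign now +1
reciprocity: (309/4993) = +1·(4993/309) since 309 mod 4 = 1, 4993 mod 4 = 1; sign now +1
(4993/309) = (49/309)   [reduce mod 309]
reciprocity: (49/309) = +1·(309/49) since 49 mod 4 = 1, 309 mod 4 = 1; sign now +1
(309/49) = (15/49)   [reduce mod 49]
reciprocity: (15/49) = +1·(49/15) since 15 mod 4 = 3, 49 mod 4 = 1; sign now +1
(49/15) = (4/15)   [reduce mod 15]
4 = 2^2·1; (2/15) = +1 since 15 mod 8 = 7, so (4/15) = (+1)^2·(1/15); sign now +1
(1/15) = 1; final value = sign = +1

1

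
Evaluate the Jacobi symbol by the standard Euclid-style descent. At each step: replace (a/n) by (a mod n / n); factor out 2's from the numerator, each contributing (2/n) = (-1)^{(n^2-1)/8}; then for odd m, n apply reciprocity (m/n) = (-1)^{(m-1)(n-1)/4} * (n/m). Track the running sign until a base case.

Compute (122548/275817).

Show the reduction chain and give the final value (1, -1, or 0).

-1

factor out 2^2: 122548 = 2^2·30637; with 275817 mod 8 = 1, (2/275817) = +1; sign now +1; continue with (30637/275817)
flip (30637/275817) -> (275817/30637): both odd, 30637 mod 4 = 1, 275817 mod 4 = 1, so the flip contributes +1; sign now +1
(275817/30637): 275817 mod 30637 = 84, so (275817/30637) = (84/30637)
factor out 2^2: 84 = 2^2·21; with 30637 mod 8 = 5, (2/30637) = -1; sign now +1; continue with (21/30637)
flip (21/30637) -> (30637/21): both odd, 21 mod 4 = 1, 30637 mod 4 = 1, so the flip contributes +1; sign now +1
(30637/21): 30637 mod 21 = 19, so (30637/21) = (19/21)
flip (19/21) -> (21/19): both odd, 19 mod 4 = 3, 21 mod 4 = 1, so the flip contributes +1; sign now +1
(21/19): 21 mod 19 = 2, so (21/19) = (2/19)
factor out 2^1: 2 = 2^1·1; with 19 mod 8 = 3, (2/19) = -1; sign now -1; continue with (1/19)
reached (1/19) = 1, so the symbol is -1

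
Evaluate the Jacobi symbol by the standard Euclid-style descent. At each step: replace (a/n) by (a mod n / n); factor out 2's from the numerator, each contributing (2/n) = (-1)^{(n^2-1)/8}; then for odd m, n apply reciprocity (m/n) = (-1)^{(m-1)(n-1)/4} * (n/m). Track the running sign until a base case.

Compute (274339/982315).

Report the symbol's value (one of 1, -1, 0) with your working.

flip (274339/982315) -> (982315/274339): both odd, 274339 mod 4 = 3, 982315 mod 4 = 3, so the flip contributes -1; sign now -1
(982315/274339): 982315 mod 274339 = 159298, so (982315/274339) = (159298/274339)
factor out 2^1: 159298 = 2^1·79649; with 274339 mod 8 = 3, (2/274339) = -1; sign now +1; continue with (79649/274339)
flip (79649/274339) -> (274339/79649): both odd, 79649 mod 4 = 1, 274339 mod 4 = 3, so the flip contributes +1; sign now +1
(274339/79649): 274339 mod 79649 = 35392, so (274339/79649) = (35392/79649)
factor out 2^6: 35392 = 2^6·553; with 79649 mod 8 = 1, (2/79649) = +1; sign now +1; continue with (553/79649)
flip (553/79649) -> (79649/553): both odd, 553 mod 4 = 1, 79649 mod 4 = 1, so the flip contributes +1; sign now +1
(79649/553): 79649 mod 553 = 17, so (79649/553) = (17/553)
flip (17/553) -> (553/17): both odd, 17 mod 4 = 1, 553 mod 4 = 1, so the flip contributes +1; sign now +1
(553/17): 553 mod 17 = 9, so (553/17) = (9/17)
flip (9/17) -> (17/9): both odd, 9 mod 4 = 1, 17 mod 4 = 1, so the flip contributes +1; sign now +1
(17/9): 17 mod 9 = 8, so (17/9) = (8/9)
factor out 2^3: 8 = 2^3·1; with 9 mod 8 = 1, (2/9) = +1; sign now +1; continue with (1/9)
reached (1/9) = 1, so the symbol is +1

1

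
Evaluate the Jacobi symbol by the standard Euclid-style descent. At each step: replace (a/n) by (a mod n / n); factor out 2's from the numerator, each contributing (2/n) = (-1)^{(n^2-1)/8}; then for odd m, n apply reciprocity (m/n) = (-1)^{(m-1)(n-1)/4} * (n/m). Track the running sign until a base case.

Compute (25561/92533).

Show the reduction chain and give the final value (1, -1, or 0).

-1

reciprocity: (25561/92533) = +1·(92533/25561) since 25561 mod 4 = 1, 92533 mod 4 = 1; sign now +1
(92533/25561) = (15850/25561)   [reduce mod 25561]
15850 = 2^1·7925; (2/25561) = +1 since 25561 mod 8 = 1, so (15850/25561) = (+1)^1·(7925/25561); sign now +1
reciprocity: (7925/25561) = +1·(25561/7925) since 7925 mod 4 = 1, 25561 mod 4 = 1; sign now +1
(25561/7925) = (1786/7925)   [reduce mod 7925]
1786 = 2^1·893; (2/7925) = -1 since 7925 mod 8 = 5, so (1786/7925) = (-1)^1·(893/7925); sign now -1
reciprocity: (893/7925) = +1·(7925/893) since 893 mod 4 = 1, 7925 mod 4 = 1; sign now -1
(7925/893) = (781/893)   [reduce mod 893]
reciprocity: (781/893) = +1·(893/781) since 781 mod 4 = 1, 893 mod 4 = 1; sign now -1
(893/781) = (112/781)   [reduce mod 781]
112 = 2^4·7; (2/781) = -1 since 781 mod 8 = 5, so (112/781) = (-1)^4·(7/781); sign now -1
reciprocity: (7/781) = +1·(781/7) since 7 mod 4 = 3, 781 mod 4 = 1; sign now -1
(781/7) = (4/7)   [reduce mod 7]
4 = 2^2·1; (2/7) = +1 since 7 mod 8 = 7, so (4/7) = (+1)^2·(1/7); sign now -1
(1/7) = 1; final value = sign = -1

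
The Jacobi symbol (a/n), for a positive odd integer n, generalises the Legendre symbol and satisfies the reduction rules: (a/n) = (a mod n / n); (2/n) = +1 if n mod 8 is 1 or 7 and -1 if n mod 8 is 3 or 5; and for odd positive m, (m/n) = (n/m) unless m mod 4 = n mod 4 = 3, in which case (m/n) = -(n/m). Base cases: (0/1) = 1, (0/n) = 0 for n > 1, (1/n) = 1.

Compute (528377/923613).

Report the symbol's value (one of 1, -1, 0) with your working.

-1

reciprocity: (528377/923613) = +1·(923613/528377) since 528377 mod 4 = 1, 923613 mod 4 = 1; sign now +1
(923613/528377) = (395236/528377)   [reduce mod 528377]
395236 = 2^2·98809; (2/528377) = +1 since 528377 mod 8 = 1, so (395236/528377) = (+1)^2·(98809/528377); sign now +1
reciprocity: (98809/528377) = +1·(528377/98809) since 98809 mod 4 = 1, 528377 mod 4 = 1; sign now +1
(528377/98809) = (34332/98809)   [reduce mod 98809]
34332 = 2^2·8583; (2/98809) = +1 since 98809 mod 8 = 1, so (34332/98809) = (+1)^2·(8583/98809); sign now +1
reciprocity: (8583/98809) = +1·(98809/8583) since 8583 mod 4 = 3, 98809 mod 4 = 1; sign now +1
(98809/8583) = (4396/8583)   [reduce mod 8583]
4396 = 2^2·1099; (2/8583) = +1 since 8583 mod 8 = 7, so (4396/8583) = (+1)^2·(1099/8583); sign now +1
reciprocity: (1099/8583) = -1·(8583/1099) since 1099 mod 4 = 3, 8583 mod 4 = 3; sign now -1
(8583/1099) = (890/1099)   [reduce mod 1099]
890 = 2^1·445; (2/1099) = -1 since 1099 mod 8 = 3, so (890/1099) = (-1)^1·(445/1099); sign now +1
reciprocity: (445/1099) = +1·(1099/445) since 445 mod 4 = 1, 1099 mod 4 = 3; sign now +1
(1099/445) = (209/445)   [reduce mod 445]
reciprocity: (209/445) = +1·(445/209) since 209 mod 4 = 1, 445 mod 4 = 1; sign now +1
(445/209) = (27/209)   [reduce mod 209]
reciprocity: (27/209) = +1·(209/27) since 27 mod 4 = 3, 209 mod 4 = 1; sign now +1
(209/27) = (20/27)   [reduce mod 27]
20 = 2^2·5; (2/27) = -1 since 27 mod 8 = 3, so (20/27) = (-1)^2·(5/27); sign now +1
reciprocity: (5/27) = +1·(27/5) since 5 mod 4 = 1, 27 mod 4 = 3; sign now +1
(27/5) = (2/5)   [reduce mod 5]
2 = 2^1·1; (2/5) = -1 since 5 mod 8 = 5, so (2/5) = (-1)^1·(1/5); sign now -1
(1/5) = 1; final value = sign = -1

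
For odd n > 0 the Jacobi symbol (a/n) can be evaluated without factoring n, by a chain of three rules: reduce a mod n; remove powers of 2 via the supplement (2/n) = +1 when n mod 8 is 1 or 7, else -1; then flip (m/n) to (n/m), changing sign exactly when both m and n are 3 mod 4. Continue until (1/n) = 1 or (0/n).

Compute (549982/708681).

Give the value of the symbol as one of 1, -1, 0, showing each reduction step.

549982 = 2^1·274991; (2/708681) = +1 since 708681 mod 8 = 1, so (549982/708681) = (+1)^1·(274991/708681); sign now +1
reciprocity: (274991/708681) = +1·(708681/274991) since 274991 mod 4 = 3, 708681 mod 4 = 1; sign now +1
(708681/274991) = (158699/274991)   [reduce mod 274991]
reciprocity: (158699/274991) = -1·(274991/158699) since 158699 mod 4 = 3, 274991 mod 4 = 3; sign now -1
(274991/158699) = (116292/158699)   [reduce mod 158699]
116292 = 2^2·29073; (2/158699) = -1 since 158699 mod 8 = 3, so (116292/158699) = (-1)^2·(29073/158699); sign now -1
reciprocity: (29073/158699) = +1·(158699/29073) since 29073 mod 4 = 1, 158699 mod 4 = 3; sign now -1
(158699/29073) = (13334/29073)   [reduce mod 29073]
13334 = 2^1·6667; (2/29073) = +1 since 29073 mod 8 = 1, so (13334/29073) = (+1)^1·(6667/29073); sign now -1
reciprocity: (6667/29073) = +1·(29073/6667) since 6667 mod 4 = 3, 29073 mod 4 = 1; sign now -1
(29073/6667) = (2405/6667)   [reduce mod 6667]
reciprocity: (2405/6667) = +1·(6667/2405) since 2405 mod 4 = 1, 6667 mod 4 = 3; sign now -1
(6667/2405) = (1857/2405)   [reduce mod 2405]
reciprocity: (1857/2405) = +1·(2405/1857) since 1857 mod 4 = 1, 2405 mod 4 = 1; sign now -1
(2405/1857) = (548/1857)   [reduce mod 1857]
548 = 2^2·137; (2/1857) = +1 since 1857 mod 8 = 1, so (548/1857) = (+1)^2·(137/1857); sign now -1
reciprocity: (137/1857) = +1·(1857/137) since 137 mod 4 = 1, 1857 mod 4 = 1; sign now -1
(1857/137) = (76/137)   [reduce mod 137]
76 = 2^2·19; (2/137) = +1 since 137 mod 8 = 1, so (76/137) = (+1)^2·(19/137); sign now -1
reciprocity: (19/137) = +1·(137/19) since 19 mod 4 = 3, 137 mod 4 = 1; sign now -1
(137/19) = (4/19)   [reduce mod 19]
4 = 2^2·1; (2/19) = -1 since 19 mod 8 = 3, so (4/19) = (-1)^2·(1/19); sign now -1
(1/19) = 1; final value = sign = -1

-1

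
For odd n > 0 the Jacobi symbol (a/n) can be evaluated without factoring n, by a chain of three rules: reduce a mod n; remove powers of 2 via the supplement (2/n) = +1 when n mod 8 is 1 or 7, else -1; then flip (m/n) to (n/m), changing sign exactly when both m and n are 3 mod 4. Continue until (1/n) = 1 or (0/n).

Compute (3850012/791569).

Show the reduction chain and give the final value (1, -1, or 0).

(3850012/791569) = (683736/791569)   [reduce mod 791569]
683736 = 2^3·85467; (2/791569) = +1 since 791569 mod 8 = 1, so (683736/791569) = (+1)^3·(85467/791569); sign now +1
reciprocity: (85467/791569) = +1·(791569/85467) since 85467 mod 4 = 3, 791569 mod 4 = 1; sign now +1
(791569/85467) = (22366/85467)   [reduce mod 85467]
22366 = 2^1·11183; (2/85467) = -1 since 85467 mod 8 = 3, so (22366/85467) = (-1)^1·(11183/85467); sign now -1
reciprocity: (11183/85467) = -1·(85467/11183) since 11183 mod 4 = 3, 85467 mod 4 = 3; sign now +1
(85467/11183) = (7186/11183)   [reduce mod 11183]
7186 = 2^1·3593; (2/11183) = +1 since 11183 mod 8 = 7, so (7186/11183) = (+1)^1·(3593/11183); sign now +1
reciprocity: (3593/11183) = +1·(11183/3593) since 3593 mod 4 = 1, 11183 mod 4 = 3; sign now +1
(11183/3593) = (404/3593)   [reduce mod 3593]
404 = 2^2·101; (2/3593) = +1 since 3593 mod 8 = 1, so (404/3593) = (+1)^2·(101/3593); sign now +1
reciprocity: (101/3593) = +1·(3593/101) since 101 mod 4 = 1, 3593 mod 4 = 1; sign now +1
(3593/101) = (58/101)   [reduce mod 101]
58 = 2^1·29; (2/101) = -1 since 101 mod 8 = 5, so (58/101) = (-1)^1·(29/101); sign now -1
reciprocity: (29/101) = +1·(101/29) since 29 mod 4 = 1, 101 mod 4 = 1; sign now -1
(101/29) = (14/29)   [reduce mod 29]
14 = 2^1·7; (2/29) = -1 since 29 mod 8 = 5, so (14/29) = (-1)^1·(7/29); sign now +1
reciprocity: (7/29) = +1·(29/7) since 7 mod 4 = 3, 29 mod 4 = 1; sign now +1
(29/7) = (1/7)   [reduce mod 7]
(1/7) = 1; final value = sign = +1

1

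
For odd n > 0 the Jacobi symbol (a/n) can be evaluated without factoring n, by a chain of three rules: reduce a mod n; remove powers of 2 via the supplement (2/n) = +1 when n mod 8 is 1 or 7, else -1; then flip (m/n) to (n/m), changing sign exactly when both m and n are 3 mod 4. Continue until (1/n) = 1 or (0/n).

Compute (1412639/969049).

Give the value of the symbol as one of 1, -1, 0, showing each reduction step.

1

(1412639/969049) = (443590/969049)   [reduce mod 969049]
443590 = 2^1·221795; (2/969049) = +1 since 969049 mod 8 = 1, so (443590/969049) = (+1)^1·(221795/969049); sign now +1
reciprocity: (221795/969049) = +1·(969049/221795) since 221795 mod 4 = 3, 969049 mod 4 = 1; sign now +1
(969049/221795) = (81869/221795)   [reduce mod 221795]
reciprocity: (81869/221795) = +1·(221795/81869) since 81869 mod 4 = 1, 221795 mod 4 = 3; sign now +1
(221795/81869) = (58057/81869)   [reduce mod 81869]
reciprocity: (58057/81869) = +1·(81869/58057) since 58057 mod 4 = 1, 81869 mod 4 = 1; sign now +1
(81869/58057) = (23812/58057)   [reduce mod 58057]
23812 = 2^2·5953; (2/58057) = +1 since 58057 mod 8 = 1, so (23812/58057) = (+1)^2·(5953/58057); sign now +1
reciprocity: (5953/58057) = +1·(58057/5953) since 5953 mod 4 = 1, 58057 mod 4 = 1; sign now +1
(58057/5953) = (4480/5953)   [reduce mod 5953]
4480 = 2^7·35; (2/5953) = +1 since 5953 mod 8 = 1, so (4480/5953) = (+1)^7·(35/5953); sign now +1
reciprocity: (35/5953) = +1·(5953/35) since 35 mod 4 = 3, 5953 mod 4 = 1; sign now +1
(5953/35) = (3/35)   [reduce mod 35]
reciprocity: (3/35) = -1·(35/3) since 3 mod 4 = 3, 35 mod 4 = 3; sign now -1
(35/3) = (2/3)   [reduce mod 3]
2 = 2^1·1; (2/3) = -1 since 3 mod 8 = 3, so (2/3) = (-1)^1·(1/3); sign now +1
(1/3) = 1; final value = sign = +1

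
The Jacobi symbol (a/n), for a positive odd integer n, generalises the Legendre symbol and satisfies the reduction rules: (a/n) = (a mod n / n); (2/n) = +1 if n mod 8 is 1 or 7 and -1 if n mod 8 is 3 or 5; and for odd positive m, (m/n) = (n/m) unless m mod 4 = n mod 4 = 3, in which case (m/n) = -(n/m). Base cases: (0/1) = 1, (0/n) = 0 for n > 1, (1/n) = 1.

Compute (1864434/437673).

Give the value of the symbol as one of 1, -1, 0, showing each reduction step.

0

(1864434/437673): 1864434 mod 437673 = 113742, so (1864434/437673) = (113742/437673)
factor out 2^1: 113742 = 2^1·56871; with 437673 mod 8 = 1, (2/437673) = +1; sign now +1; continue with (56871/437673)
flip (56871/437673) -> (437673/56871): both odd, 56871 mod 4 = 3, 437673 mod 4 = 1, so the flip contributes +1; sign now +1
(437673/56871): 437673 mod 56871 = 39576, so (437673/56871) = (39576/56871)
factor out 2^3: 39576 = 2^3·4947; with 56871 mod 8 = 7, (2/56871) = +1; sign now +1; continue with (4947/56871)
flip (4947/56871) -> (56871/4947): both odd, 4947 mod 4 = 3, 56871 mod 4 = 3, so the flip contributes -1; sign now -1
(56871/4947): 56871 mod 4947 = 2454, so (56871/4947) = (2454/4947)
factor out 2^1: 2454 = 2^1·1227; with 4947 mod 8 = 3, (2/4947) = -1; sign now +1; continue with (1227/4947)
flip (1227/4947) -> (4947/1227): both odd, 1227 mod 4 = 3, 4947 mod 4 = 3, so the flip contributes -1; sign now -1
(4947/1227): 4947 mod 1227 = 39, so (4947/1227) = (39/1227)
flip (39/1227) -> (1227/39): both odd, 39 mod 4 = 3, 1227 mod 4 = 3, so the flip contributes -1; sign now +1
(1227/39): 1227 mod 39 = 18, so (1227/39) = (18/39)
factor out 2^1: 18 = 2^1·9; with 39 mod 8 = 7, (2/39) = +1; sign now +1; continue with (9/39)
flip (9/39) -> (39/9): both odd, 9 mod 4 = 1, 39 mod 4 = 3, so the flip contributes +1; sign now +1
(39/9): 39 mod 9 = 3, so (39/9) = (3/9)
flip (3/9) -> (9/3): both odd, 3 mod 4 = 3, 9 mod 4 = 1, so the flip contributes +1; sign now +1
(9/3): 9 mod 3 = 0, so (9/3) = (0/3)
reached (0/3); gcd(a, n) > 1, so (0/3) = 0 and the symbol is 0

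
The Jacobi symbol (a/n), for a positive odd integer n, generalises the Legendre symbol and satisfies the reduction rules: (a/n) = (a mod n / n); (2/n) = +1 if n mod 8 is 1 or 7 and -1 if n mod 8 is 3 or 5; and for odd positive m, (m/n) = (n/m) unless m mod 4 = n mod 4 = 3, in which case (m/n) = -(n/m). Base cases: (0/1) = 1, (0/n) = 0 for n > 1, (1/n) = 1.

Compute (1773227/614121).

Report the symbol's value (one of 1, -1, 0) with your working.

1

(1773227/614121) = (544985/614121)   [reduce mod 614121]
reciprocity: (544985/614121) = +1·(614121/544985) since 544985 mod 4 = 1, 614121 mod 4 = 1; sign now +1
(614121/544985) = (69136/544985)   [reduce mod 544985]
69136 = 2^4·4321; (2/544985) = +1 since 544985 mod 8 = 1, so (69136/544985) = (+1)^4·(4321/544985); sign now +1
reciprocity: (4321/544985) = +1·(544985/4321) since 4321 mod 4 = 1, 544985 mod 4 = 1; sign now +1
(544985/4321) = (539/4321)   [reduce mod 4321]
reciprocity: (539/4321) = +1·(4321/539) since 539 mod 4 = 3, 4321 mod 4 = 1; sign now +1
(4321/539) = (9/539)   [reduce mod 539]
reciprocity: (9/539) = +1·(539/9) since 9 mod 4 = 1, 539 mod 4 = 3; sign now +1
(539/9) = (8/9)   [reduce mod 9]
8 = 2^3·1; (2/9) = +1 since 9 mod 8 = 1, so (8/9) = (+1)^3·(1/9); sign now +1
(1/9) = 1; final value = sign = +1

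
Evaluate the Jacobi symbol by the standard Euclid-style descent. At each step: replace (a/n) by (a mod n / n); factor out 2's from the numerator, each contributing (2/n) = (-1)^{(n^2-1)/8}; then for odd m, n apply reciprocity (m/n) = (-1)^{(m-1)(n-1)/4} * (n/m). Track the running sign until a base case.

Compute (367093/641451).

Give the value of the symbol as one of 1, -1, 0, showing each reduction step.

flip (367093/641451) -> (641451/367093): both odd, 367093 mod 4 = 1, 641451 mod 4 = 3, so the flip contributes +1; sign now +1
(641451/367093): 641451 mod 367093 = 274358, so (641451/367093) = (274358/367093)
factor out 2^1: 274358 = 2^1·137179; with 367093 mod 8 = 5, (2/367093) = -1; sign now -1; continue with (137179/367093)
flip (137179/367093) -> (367093/137179): both odd, 137179 mod 4 = 3, 367093 mod 4 = 1, so the flip contributes +1; sign now -1
(367093/137179): 367093 mod 137179 = 92735, so (367093/137179) = (92735/137179)
flip (92735/137179) -> (137179/92735): both odd, 92735 mod 4 = 3, 137179 mod 4 = 3, so the flip contributes -1; sign now +1
(137179/92735): 137179 mod 92735 = 44444, so (137179/92735) = (44444/92735)
factor out 2^2: 44444 = 2^2·11111; with 92735 mod 8 = 7, (2/92735) = +1; sign now +1; continue with (11111/92735)
flip (11111/92735) -> (92735/11111): both odd, 11111 mod 4 = 3, 92735 mod 4 = 3, so the flip contributes -1; sign now -1
(92735/11111): 92735 mod 11111 = 3847, so (92735/11111) = (3847/11111)
flip (3847/11111) -> (11111/3847): both odd, 3847 mod 4 = 3, 11111 mod 4 = 3, so the flip contributes -1; sign now +1
(11111/3847): 11111 mod 3847 = 3417, so (11111/3847) = (3417/3847)
flip (3417/3847) -> (3847/3417): both odd, 3417 mod 4 = 1, 3847 mod 4 = 3, so the flip contributes +1; sign now +1
(3847/3417): 3847 mod 3417 = 430, so (3847/3417) = (430/3417)
factor out 2^1: 430 = 2^1·215; with 3417 mod 8 = 1, (2/3417) = +1; sign now +1; continue with (215/3417)
flip (215/3417) -> (3417/215): both odd, 215 mod 4 = 3, 3417 mod 4 = 1, so the flip contributes +1; sign now +1
(3417/215): 3417 mod 215 = 192, so (3417/215) = (192/215)
factor out 2^6: 192 = 2^6·3; with 215 mod 8 = 7, (2/215) = +1; sign now +1; continue with (3/215)
flip (3/215) -> (215/3): both odd, 3 mod 4 = 3, 215 mod 4 = 3, so the flip contributes -1; sign now -1
(215/3): 215 mod 3 = 2, so (215/3) = (2/3)
factor out 2^1: 2 = 2^1·1; with 3 mod 8 = 3, (2/3) = -1; sign now +1; continue with (1/3)
reached (1/3) = 1, so the symbol is +1

1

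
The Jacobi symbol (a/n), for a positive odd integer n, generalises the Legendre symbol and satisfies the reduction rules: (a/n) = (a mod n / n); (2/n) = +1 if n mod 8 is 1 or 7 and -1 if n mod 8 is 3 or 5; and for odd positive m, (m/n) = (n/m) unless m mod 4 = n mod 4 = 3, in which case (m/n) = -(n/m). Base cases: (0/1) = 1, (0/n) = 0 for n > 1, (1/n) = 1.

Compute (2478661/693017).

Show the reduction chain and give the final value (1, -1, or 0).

-1

(2478661/693017) = (399610/693017)   [reduce mod 693017]
399610 = 2^1·199805; (2/693017) = +1 since 693017 mod 8 = 1, so (399610/693017) = (+1)^1·(199805/693017); sign now +1
reciprocity: (199805/693017) = +1·(693017/199805) since 199805 mod 4 = 1, 693017 mod 4 = 1; sign now +1
(693017/199805) = (93602/199805)   [reduce mod 199805]
93602 = 2^1·46801; (2/199805) = -1 since 199805 mod 8 = 5, so (93602/199805) = (-1)^1·(46801/199805); sign now -1
reciprocity: (46801/199805) = +1·(199805/46801) since 46801 mod 4 = 1, 199805 mod 4 = 1; sign now -1
(199805/46801) = (12601/46801)   [reduce mod 46801]
reciprocity: (12601/46801) = +1·(46801/12601) since 12601 mod 4 = 1, 46801 mod 4 = 1; sign now -1
(46801/12601) = (8998/12601)   [reduce mod 12601]
8998 = 2^1·4499; (2/12601) = +1 since 12601 mod 8 = 1, so (8998/12601) = (+1)^1·(4499/12601); sign now -1
reciprocity: (4499/12601) = +1·(12601/4499) since 4499 mod 4 = 3, 12601 mod 4 = 1; sign now -1
(12601/4499) = (3603/4499)   [reduce mod 4499]
reciprocity: (3603/4499) = -1·(4499/3603) since 3603 mod 4 = 3, 4499 mod 4 = 3; sign now +1
(4499/3603) = (896/3603)   [reduce mod 3603]
896 = 2^7·7; (2/3603) = -1 since 3603 mod 8 = 3, so (896/3603) = (-1)^7·(7/3603); sign now -1
reciprocity: (7/3603) = -1·(3603/7) since 7 mod 4 = 3, 3603 mod 4 = 3; sign now +1
(3603/7) = (5/7)   [reduce mod 7]
reciprocity: (5/7) = +1·(7/5) since 5 mod 4 = 1, 7 mod 4 = 3; sign now +1
(7/5) = (2/5)   [reduce mod 5]
2 = 2^1·1; (2/5) = -1 since 5 mod 8 = 5, so (2/5) = (-1)^1·(1/5); sign now -1
(1/5) = 1; final value = sign = -1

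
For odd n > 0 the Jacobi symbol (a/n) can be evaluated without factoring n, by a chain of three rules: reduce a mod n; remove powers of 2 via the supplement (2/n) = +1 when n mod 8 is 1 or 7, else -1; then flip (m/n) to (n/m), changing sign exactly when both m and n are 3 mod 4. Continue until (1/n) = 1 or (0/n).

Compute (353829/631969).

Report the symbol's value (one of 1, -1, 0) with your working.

reciprocity: (353829/631969) = +1·(631969/353829) since 353829 mod 4 = 1, 631969 mod 4 = 1; sign now +1
(631969/353829) = (278140/353829)   [reduce mod 353829]
278140 = 2^2·69535; (2/353829) = -1 since 353829 mod 8 = 5, so (278140/353829) = (-1)^2·(69535/353829); sign now +1
reciprocity: (69535/353829) = +1·(353829/69535) since 69535 mod 4 = 3, 353829 mod 4 = 1; sign now +1
(353829/69535) = (6154/69535)   [reduce mod 69535]
6154 = 2^1·3077; (2/69535) = +1 since 69535 mod 8 = 7, so (6154/69535) = (+1)^1·(3077/69535); sign now +1
reciprocity: (3077/69535) = +1·(69535/3077) since 3077 mod 4 = 1, 69535 mod 4 = 3; sign now +1
(69535/3077) = (1841/3077)   [reduce mod 3077]
reciprocity: (1841/3077) = +1·(3077/1841) since 1841 mod 4 = 1, 3077 mod 4 = 1; sign now +1
(3077/1841) = (1236/1841)   [reduce mod 1841]
1236 = 2^2·309; (2/1841) = +1 since 1841 mod 8 = 1, so (1236/1841) = (+1)^2·(309/1841); sign now +1
reciprocity: (309/1841) = +1·(1841/309) since 309 mod 4 = 1, 1841 mod 4 = 1; sign now +1
(1841/309) = (296/309)   [reduce mod 309]
296 = 2^3·37; (2/309) = -1 since 309 mod 8 = 5, so (296/309) = (-1)^3·(37/309); sign now -1
reciprocity: (37/309) = +1·(309/37) since 37 mod 4 = 1, 309 mod 4 = 1; sign now -1
(309/37) = (13/37)   [reduce mod 37]
reciprocity: (13/37) = +1·(37/13) since 13 mod 4 = 1, 37 mod 4 = 1; sign now -1
(37/13) = (11/13)   [reduce mod 13]
reciprocity: (11/13) = +1·(13/11) since 11 mod 4 = 3, 13 mod 4 = 1; sign now -1
(13/11) = (2/11)   [reduce mod 11]
2 = 2^1·1; (2/11) = -1 since 11 mod 8 = 3, so (2/11) = (-1)^1·(1/11); sign now +1
(1/11) = 1; final value = sign = +1

1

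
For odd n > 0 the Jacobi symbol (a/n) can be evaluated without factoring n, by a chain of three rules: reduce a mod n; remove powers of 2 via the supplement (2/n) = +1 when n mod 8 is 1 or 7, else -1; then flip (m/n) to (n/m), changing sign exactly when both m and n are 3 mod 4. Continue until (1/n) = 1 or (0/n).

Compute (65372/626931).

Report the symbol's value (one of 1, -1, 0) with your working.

-1

factor out 2^2: 65372 = 2^2·16343; with 626931 mod 8 = 3, (2/626931) = -1; sign now +1; continue with (16343/626931)
flip (16343/626931) -> (626931/16343): both odd, 16343 mod 4 = 3, 626931 mod 4 = 3, so the flip contributes -1; sign now -1
(626931/16343): 626931 mod 16343 = 5897, so (626931/16343) = (5897/16343)
flip (5897/16343) -> (16343/5897): both odd, 5897 mod 4 = 1, 16343 mod 4 = 3, so the flip contributes +1; sign now -1
(16343/5897): 16343 mod 5897 = 4549, so (16343/5897) = (4549/5897)
flip (4549/5897) -> (5897/4549): both odd, 4549 mod 4 = 1, 5897 mod 4 = 1, so the flip contributes +1; sign now -1
(5897/4549): 5897 mod 4549 = 1348, so (5897/4549) = (1348/4549)
factor out 2^2: 1348 = 2^2·337; with 4549 mod 8 = 5, (2/4549) = -1; sign now -1; continue with (337/4549)
flip (337/4549) -> (4549/337): both odd, 337 mod 4 = 1, 4549 mod 4 = 1, so the flip contributes +1; sign now -1
(4549/337): 4549 mod 337 = 168, so (4549/337) = (168/337)
factor out 2^3: 168 = 2^3·21; with 337 mod 8 = 1, (2/337) = +1; sign now -1; continue with (21/337)
flip (21/337) -> (337/21): both odd, 21 mod 4 = 1, 337 mod 4 = 1, so the flip contributes +1; sign now -1
(337/21): 337 mod 21 = 1, so (337/21) = (1/21)
reached (1/21) = 1, so the symbol is -1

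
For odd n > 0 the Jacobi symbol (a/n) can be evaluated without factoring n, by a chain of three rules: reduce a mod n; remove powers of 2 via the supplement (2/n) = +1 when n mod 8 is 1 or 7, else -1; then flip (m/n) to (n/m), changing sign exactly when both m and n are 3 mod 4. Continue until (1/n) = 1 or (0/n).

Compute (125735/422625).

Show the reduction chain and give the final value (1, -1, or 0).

flip (125735/422625) -> (422625/125735): both odd, 125735 mod 4 = 3, 422625 mod 4 = 1, so the flip contributes +1; sign now +1
(422625/125735): 422625 mod 125735 = 45420, so (422625/125735) = (45420/125735)
factor out 2^2: 45420 = 2^2·11355; with 125735 mod 8 = 7, (2/125735) = +1; sign now +1; continue with (11355/125735)
flip (11355/125735) -> (125735/11355): both odd, 11355 mod 4 = 3, 125735 mod 4 = 3, so the flip contributes -1; sign now -1
(125735/11355): 125735 mod 11355 = 830, so (125735/11355) = (830/11355)
factor out 2^1: 830 = 2^1·415; with 11355 mod 8 = 3, (2/11355) = -1; sign now +1; continue with (415/11355)
flip (415/11355) -> (11355/415): both odd, 415 mod 4 = 3, 11355 mod 4 = 3, so the flip contributes -1; sign now -1
(11355/415): 11355 mod 415 = 150, so (11355/415) = (150/415)
factor out 2^1: 150 = 2^1·75; with 415 mod 8 = 7, (2/415) = +1; sign now -1; continue with (75/415)
flip (75/415) -> (415/75): both odd, 75 mod 4 = 3, 415 mod 4 = 3, so the flip contributes -1; sign now +1
(415/75): 415 mod 75 = 40, so (415/75) = (40/75)
factor out 2^3: 40 = 2^3·5; with 75 mod 8 = 3, (2/75) = -1; sign now -1; continue with (5/75)
flip (5/75) -> (75/5): both odd, 5 mod 4 = 1, 75 mod 4 = 3, so the flip contributes +1; sign now -1
(75/5): 75 mod 5 = 0, so (75/5) = (0/5)
reached (0/5); gcd(a, n) > 1, so (0/5) = 0 and the symbol is 0

0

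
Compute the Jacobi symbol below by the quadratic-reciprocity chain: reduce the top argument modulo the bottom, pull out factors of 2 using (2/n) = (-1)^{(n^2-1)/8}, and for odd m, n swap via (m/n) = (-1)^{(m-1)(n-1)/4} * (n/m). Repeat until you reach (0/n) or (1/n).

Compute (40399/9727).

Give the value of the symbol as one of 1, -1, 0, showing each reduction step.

0

(40399/9727): 40399 mod 9727 = 1491, so (40399/9727) = (1491/9727)
flip (1491/9727) -> (9727/1491): both odd, 1491 mod 4 = 3, 9727 mod 4 = 3, so the flip contributes -1; sign now -1
(9727/1491): 9727 mod 1491 = 781, so (9727/1491) = (781/1491)
flip (781/1491) -> (1491/781): both odd, 781 mod 4 = 1, 1491 mod 4 = 3, so the flip contributes +1; sign now -1
(1491/781): 1491 mod 781 = 710, so (1491/781) = (710/781)
factor out 2^1: 710 = 2^1·355; with 781 mod 8 = 5, (2/781) = -1; sign now +1; continue with (355/781)
flip (355/781) -> (781/355): both odd, 355 mod 4 = 3, 781 mod 4 = 1, so the flip contributes +1; sign now +1
(781/355): 781 mod 355 = 71, so (781/355) = (71/355)
flip (71/355) -> (355/71): both odd, 71 mod 4 = 3, 355 mod 4 = 3, so the flip contributes -1; sign now -1
(355/71): 355 mod 71 = 0, so (355/71) = (0/71)
reached (0/71); gcd(a, n) > 1, so (0/71) = 0 and the symbol is 0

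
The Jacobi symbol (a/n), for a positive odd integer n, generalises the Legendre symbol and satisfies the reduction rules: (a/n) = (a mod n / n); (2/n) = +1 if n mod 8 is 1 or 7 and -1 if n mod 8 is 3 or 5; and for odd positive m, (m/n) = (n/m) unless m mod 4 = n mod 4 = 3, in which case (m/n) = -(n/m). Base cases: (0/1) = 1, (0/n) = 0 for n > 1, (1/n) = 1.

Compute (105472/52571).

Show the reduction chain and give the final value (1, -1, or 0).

-1

(105472/52571) = (330/52571)   [reduce mod 52571]
330 = 2^1·165; (2/52571) = -1 since 52571 mod 8 = 3, so (330/52571) = (-1)^1·(165/52571); sign now -1
reciprocity: (165/52571) = +1·(52571/165) since 165 mod 4 = 1, 52571 mod 4 = 3; sign now -1
(52571/165) = (101/165)   [reduce mod 165]
reciprocity: (101/165) = +1·(165/101) since 101 mod 4 = 1, 165 mod 4 = 1; sign now -1
(165/101) = (64/101)   [reduce mod 101]
64 = 2^6·1; (2/101) = -1 since 101 mod 8 = 5, so (64/101) = (-1)^6·(1/101); sign now -1
(1/101) = 1; final value = sign = -1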